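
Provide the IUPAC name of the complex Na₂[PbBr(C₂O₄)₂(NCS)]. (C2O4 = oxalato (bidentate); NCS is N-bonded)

sodium bromoisothiocyanatodioxalatoplumbate(IV)

The 2 sodium counter-ions carry a total charge of +2, so each complex ion is 2−.
Ligand charges: 2×oxalato (-2 each), 1×isothiocyanato (-1 each), 1×bromo (-1 each); total -6. So Pb + (-6) = 2−, giving Pb = +4.
The complex ion is anionic, so lead takes the -ate form plumbate(IV).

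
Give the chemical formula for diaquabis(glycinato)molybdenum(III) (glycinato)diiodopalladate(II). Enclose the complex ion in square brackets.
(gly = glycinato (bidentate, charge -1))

[Mo(gly)2(H2O)2][Pd(gly)I2]

Cation [Mo…]: ligand charges -2, Mo(III) ⇒ ion charge 1+.
Anion [Pd…]: ligand charges -3, Pd(II) ⇒ ion charge 1−.
One 1+ cation balances one 1− anion.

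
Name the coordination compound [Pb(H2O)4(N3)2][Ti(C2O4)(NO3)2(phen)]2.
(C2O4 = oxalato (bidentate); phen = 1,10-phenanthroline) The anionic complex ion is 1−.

Both ions are complex: the cation is named first with the plain metal name, the anion second with the -ate form; each ion's ligands are alphabetised independently.
The complex anion is given as 1−; its ligand charges sum to -4, so Ti = +3.
With 2 anions per cation, the cation must be 2×1 = 2+.
Cation: ligand charges sum to -2; for the ion to be 2+, Pb = +4.

tetraaquadiazidolead(IV) dinitratooxalato(1,10-phenanthroline)titanate(III)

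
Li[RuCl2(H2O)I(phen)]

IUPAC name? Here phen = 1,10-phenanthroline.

The 1 lithium counter-ion carries a total charge of +1, so each complex ion is 1−.
Ligand charges: 1×1,10-phenanthroline (neutral), 1×aqua (neutral), 1×iodo (-1 each), 2×chloro (-1 each); total -3. So Ru + (-3) = 1−, giving Ru = +2.
Ligands are named alphabetically: aqua before chloro before iodo before phenanthroline.
The complex ion is anionic, so ruthenium takes the -ate form ruthenate(II).

lithium aquadichloroiodo(1,10-phenanthroline)ruthenate(II)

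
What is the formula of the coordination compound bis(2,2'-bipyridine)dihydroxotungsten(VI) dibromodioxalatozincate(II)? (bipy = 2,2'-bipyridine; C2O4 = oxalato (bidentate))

[W(bipy)2(OH)2][ZnBr2(C2O4)2]

Cation [W…]: ligand charges -2, W(VI) ⇒ ion charge 4+.
Anion [Zn…]: ligand charges -6, Zn(II) ⇒ ion charge 4−.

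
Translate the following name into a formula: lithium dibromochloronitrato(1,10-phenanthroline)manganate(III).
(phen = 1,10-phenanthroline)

Li[MnBr2Cl(NO3)(phen)]

Ligands: 2 bromo (Br, -1), 1 nitrato (NO3, -1), 1 chloro (Cl, -1), 1 1,10-phenanthroline (phen, neutral). Ligand charge sum = -4.
Charge balance with lithium (+1) requires 1 complex ion per 1 lithium.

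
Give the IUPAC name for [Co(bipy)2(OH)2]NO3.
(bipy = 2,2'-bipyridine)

bis(2,2'-bipyridine)dihydroxocobalt(III) nitrate

The 1 nitrate counter-ion carries a total charge of -1, so each complex ion is 1+.
Ligand charges: 2×hydroxo (-1 each), 2×2,2'-bipyridine (neutral); total -2. So Co + (-2) = 1+, giving Co = +3.
Ligands are named alphabetically: bipyridine before hydroxo.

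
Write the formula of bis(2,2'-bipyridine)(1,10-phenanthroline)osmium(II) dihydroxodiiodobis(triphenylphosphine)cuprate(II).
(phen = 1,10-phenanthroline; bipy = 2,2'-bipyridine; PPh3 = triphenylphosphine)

[Os(bipy)2(phen)][CuI2(OH)2(PPh3)2]

Cation [Os…]: ligand charges 0, Os(II) ⇒ ion charge 2+.
Anion [Cu…]: ligand charges -4, Cu(II) ⇒ ion charge 2−.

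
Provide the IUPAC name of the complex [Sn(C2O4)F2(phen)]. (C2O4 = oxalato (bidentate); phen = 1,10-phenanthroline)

difluorooxalato(1,10-phenanthroline)tin(IV)

There is no counter-ion, so the complex is neutral overall.
Ligand charges: 2×fluoro (-1 each), 1×oxalato (-2 each), 1×1,10-phenanthroline (neutral); total -4. So Sn + (-4) = 0, giving Sn = +4.
Ligands are named alphabetically: fluoro before oxalato before phenanthroline.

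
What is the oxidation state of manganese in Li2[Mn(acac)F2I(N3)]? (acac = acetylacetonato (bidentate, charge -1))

2 lithium outside the brackets (+1 each) → the complex ion is 2−.
Ligand charges: 1×acac = -1; 1×I = -1; 1×N3 = -1; 2×F = -2; sum -5.
Mn + (-5) = 2− ⇒ Mn is +3.

+3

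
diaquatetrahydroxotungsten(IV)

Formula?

[W(H2O)2(OH)4]

Ligands: 2 aqua (H2O, neutral), 4 hydroxo (OH, -1). Ligand charge sum = -4.
With W in oxidation state +4, the complex ion is [W...].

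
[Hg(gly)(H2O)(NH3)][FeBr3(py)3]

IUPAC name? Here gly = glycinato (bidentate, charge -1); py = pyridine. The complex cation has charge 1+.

Both ions are complex: the cation is named first with the plain metal name, the anion second with the -ate form; each ion's ligands are alphabetised independently.
The complex cation is given as 1+; its ligand charges sum to -1, so Hg = +2.
A 1:1 salt means the anion carries the equal and opposite charge, 1−.
Anion: ligand charges sum to -3; for the ion to be 1−, Fe = +2.

ammineaqua(glycinato)mercury(II) tribromotris(pyridine)ferrate(II)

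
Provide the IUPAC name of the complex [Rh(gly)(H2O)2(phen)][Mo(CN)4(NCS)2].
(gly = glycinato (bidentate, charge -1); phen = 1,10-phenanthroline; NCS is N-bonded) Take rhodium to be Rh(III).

diaqua(glycinato)(1,10-phenanthroline)rhodium(III) tetracyanodiisothiocyanatomolybdate(IV)

Both ions are complex: the cation is named first with the plain metal name, the anion second with the -ate form; each ion's ligands are alphabetised independently.
Rh is given as +3; the cation's ligand charges sum to -1, so the complex cation is 2+.
A 1:1 salt means the anion carries the equal and opposite charge, 2−.
Anion: ligand charges sum to -6; for the ion to be 2−, Mo = +4.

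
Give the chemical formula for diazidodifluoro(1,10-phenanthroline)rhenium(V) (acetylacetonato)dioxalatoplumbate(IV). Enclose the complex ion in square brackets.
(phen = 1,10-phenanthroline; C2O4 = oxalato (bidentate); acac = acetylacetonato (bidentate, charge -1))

[ReF2(N3)2(phen)][Pb(acac)(C2O4)2]

Cation [Re…]: ligand charges -4, Re(V) ⇒ ion charge 1+.
Anion [Pb…]: ligand charges -5, Pb(IV) ⇒ ion charge 1−.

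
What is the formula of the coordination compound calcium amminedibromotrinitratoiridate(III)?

Ligands: 3 nitrato (NO3, -1), 2 bromo (Br, -1), 1 ammine (NH3, neutral). Ligand charge sum = -5.
Charge balance with calcium (+2) requires 1 complex ion per 1 calcium.

Ca[IrBr2(NH3)(NO3)3]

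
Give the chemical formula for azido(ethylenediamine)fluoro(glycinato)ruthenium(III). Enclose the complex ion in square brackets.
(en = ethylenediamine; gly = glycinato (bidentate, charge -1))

[Ru(en)F(gly)(N3)]

Ligands: 1 ethylenediamine (en, neutral), 1 azido (N3, -1), 1 glycinato (gly, -1), 1 fluoro (F, -1). Ligand charge sum = -3.
With Ru in oxidation state +3, the complex ion is [Ru...].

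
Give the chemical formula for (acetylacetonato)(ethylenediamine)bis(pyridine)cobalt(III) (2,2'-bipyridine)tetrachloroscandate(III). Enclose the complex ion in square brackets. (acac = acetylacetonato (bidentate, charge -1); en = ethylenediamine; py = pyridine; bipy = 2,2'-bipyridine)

[Co(acac)(en)(py)2][Sc(bipy)Cl4]2

Cation [Co…]: ligand charges -1, Co(III) ⇒ ion charge 2+.
Anion [Sc…]: ligand charges -4, Sc(III) ⇒ ion charge 1−.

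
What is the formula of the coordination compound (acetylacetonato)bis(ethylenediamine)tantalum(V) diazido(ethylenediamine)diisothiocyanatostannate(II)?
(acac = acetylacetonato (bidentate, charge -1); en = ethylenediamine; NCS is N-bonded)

[Ta(acac)(en)2][Sn(en)(N3)2(NCS)2]2

Cation [Ta…]: ligand charges -1, Ta(V) ⇒ ion charge 4+.
Anion [Sn…]: ligand charges -4, Sn(II) ⇒ ion charge 2−.
One 4+ cation requires 2 of the 2− anion.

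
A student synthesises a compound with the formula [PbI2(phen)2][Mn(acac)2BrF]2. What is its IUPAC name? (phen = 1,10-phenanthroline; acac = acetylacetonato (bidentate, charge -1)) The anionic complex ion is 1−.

Both ions are complex: the cation is named first with the plain metal name, the anion second with the -ate form; each ion's ligands are alphabetised independently.
The complex anion is given as 1−; its ligand charges sum to -4, so Mn = +3.
With 2 anions per cation, the cation must be 2×1 = 2+.
Cation: ligand charges sum to -2; for the ion to be 2+, Pb = +4.

diiodobis(1,10-phenanthroline)lead(IV) bis(acetylacetonato)bromofluoromanganate(III)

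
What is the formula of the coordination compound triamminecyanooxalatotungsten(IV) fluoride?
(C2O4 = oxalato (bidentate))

Ligands: 1 cyano (CN, -1), 1 oxalato (C2O4, -2), 3 ammine (NH3, neutral). Ligand charge sum = -3.
With W in oxidation state +4, the complex ion is [W...]^1+.
Charge balance with fluoride (-1) requires 1 complex ion per 1 fluoride.

[W(C2O4)(CN)(NH3)3]F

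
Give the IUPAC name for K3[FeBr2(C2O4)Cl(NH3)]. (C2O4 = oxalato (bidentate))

potassium amminedibromochlorooxalatoferrate(II)

The 3 potassium counter-ions carry a total charge of +3, so each complex ion is 3−.
Ligand charges: 1×oxalato (-2 each), 2×bromo (-1 each), 1×ammine (neutral), 1×chloro (-1 each); total -5. So Fe + (-5) = 3−, giving Fe = +2.
Ligands are named alphabetically: ammine before bromo before chloro before oxalato.
The complex ion is anionic, so iron takes the -ate form ferrate(II).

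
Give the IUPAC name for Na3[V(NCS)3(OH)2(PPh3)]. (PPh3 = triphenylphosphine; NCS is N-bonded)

The 3 sodium counter-ions carry a total charge of +3, so each complex ion is 3−.
Ligand charges: 2×hydroxo (-1 each), 1×triphenylphosphine (neutral), 3×isothiocyanato (-1 each); total -5. So V + (-5) = 3−, giving V = +2.
The complex ion is anionic, so vanadium takes the -ate form vanadate(II).

sodium dihydroxotriisothiocyanato(triphenylphosphine)vanadate(II)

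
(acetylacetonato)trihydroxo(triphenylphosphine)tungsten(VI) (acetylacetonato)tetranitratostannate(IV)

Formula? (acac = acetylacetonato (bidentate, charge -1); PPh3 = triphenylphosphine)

[W(acac)(OH)3(PPh3)][Sn(acac)(NO3)4]2

Cation [W…]: ligand charges -4, W(VI) ⇒ ion charge 2+.
Anion [Sn…]: ligand charges -5, Sn(IV) ⇒ ion charge 1−.
One 2+ cation requires 2 of the 1− anion.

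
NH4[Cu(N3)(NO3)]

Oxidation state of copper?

+1

1 ammonium outside the brackets (+1 each) → the complex ion is 1−.
Ligand charges: 1×N3 = -1; 1×NO3 = -1; sum -2.
Cu + (-2) = 1− ⇒ Cu is +1.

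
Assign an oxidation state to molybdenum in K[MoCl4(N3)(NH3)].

1 potassium outside the brackets (+1 each) → the complex ion is 1−.
Ligand charges: 4×Cl = -4; 1×N3 = -1; 1×NH3 neutral; sum -5.
Mo + (-5) = 1− ⇒ Mo is +4.

+4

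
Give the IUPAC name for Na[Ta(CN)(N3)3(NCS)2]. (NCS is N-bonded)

sodium triazidocyanodiisothiocyanatotantalate(V)

The 1 sodium counter-ion carries a total charge of +1, so each complex ion is 1−.
Ligand charges: 3×azido (-1 each), 1×cyano (-1 each), 2×isothiocyanato (-1 each); total -6. So Ta + (-6) = 1−, giving Ta = +5.
Ligands are named alphabetically: azido before cyano before isothiocyanato.
The complex ion is anionic, so tantalum takes the -ate form tantalate(V).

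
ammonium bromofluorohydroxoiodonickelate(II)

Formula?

Ligands: 1 iodo (I, -1), 1 bromo (Br, -1), 1 hydroxo (OH, -1), 1 fluoro (F, -1). Ligand charge sum = -4.
With Ni in oxidation state +2, the complex ion is [Ni...]^2−.
Charge balance with ammonium (+1) requires 1 complex ion per 2 ammonium.

(NH4)2[NiBrFI(OH)]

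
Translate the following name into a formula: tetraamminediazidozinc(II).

Ligands: 4 ammine (NH3, neutral), 2 azido (N3, -1). Ligand charge sum = -2.
With Zn in oxidation state +2, the complex ion is [Zn...].

[Zn(N3)2(NH3)4]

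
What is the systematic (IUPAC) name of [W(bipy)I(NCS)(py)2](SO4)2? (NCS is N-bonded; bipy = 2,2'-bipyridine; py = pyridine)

(2,2'-bipyridine)iodoisothiocyanatobis(pyridine)tungsten(VI) sulfate

The 2 sulfate counter-ions carry a total charge of -4, so each complex ion is 4+.
Ligand charges: 1×isothiocyanato (-1 each), 1×2,2'-bipyridine (neutral), 1×iodo (-1 each), 2×pyridine (neutral); total -2. So W + (-2) = 4+, giving W = +6.
Ligands are named alphabetically: bipyridine before iodo before isothiocyanato before pyridine.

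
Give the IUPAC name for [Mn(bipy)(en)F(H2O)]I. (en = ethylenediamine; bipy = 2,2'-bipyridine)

The 1 iodide counter-ion carries a total charge of -1, so each complex ion is 1+.
Ligand charges: 1×ethylenediamine (neutral), 1×2,2'-bipyridine (neutral), 1×aqua (neutral), 1×fluoro (-1 each); total -1. So Mn + (-1) = 1+, giving Mn = +2.
Ligands are named alphabetically: aqua before bipyridine before ethylenediamine before fluoro.

aqua(2,2'-bipyridine)(ethylenediamine)fluoromanganese(II) iodide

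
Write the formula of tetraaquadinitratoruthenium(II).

[Ru(H2O)4(NO3)2]

Ligands: 4 aqua (H2O, neutral), 2 nitrato (NO3, -1). Ligand charge sum = -2.
With Ru in oxidation state +2, the complex ion is [Ru...].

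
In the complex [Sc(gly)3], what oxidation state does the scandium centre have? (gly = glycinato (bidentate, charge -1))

+3

No counter-ion: the bracketed complex is neutral.
Ligand charges: 3×gly = -3; sum -3.
Sc + (-3) = 0 ⇒ Sc is +3.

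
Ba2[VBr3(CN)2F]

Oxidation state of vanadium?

+2

2 barium outside the brackets (+2 each) → the complex ion is 4−.
Ligand charges: 1×F = -1; 3×Br = -3; 2×CN = -2; sum -6.
V + (-6) = 4− ⇒ V is +2.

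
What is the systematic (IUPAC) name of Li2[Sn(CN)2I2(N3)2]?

The 2 lithium counter-ions carry a total charge of +2, so each complex ion is 2−.
Ligand charges: 2×azido (-1 each), 2×iodo (-1 each), 2×cyano (-1 each); total -6. So Sn + (-6) = 2−, giving Sn = +4.
The complex ion is anionic, so tin takes the -ate form stannate(IV).

lithium diazidodicyanodiiodostannate(IV)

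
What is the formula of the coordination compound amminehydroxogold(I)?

Ligands: 1 ammine (NH3, neutral), 1 hydroxo (OH, -1). Ligand charge sum = -1.
With Au in oxidation state +1, the complex ion is [Au...].

[Au(NH3)(OH)]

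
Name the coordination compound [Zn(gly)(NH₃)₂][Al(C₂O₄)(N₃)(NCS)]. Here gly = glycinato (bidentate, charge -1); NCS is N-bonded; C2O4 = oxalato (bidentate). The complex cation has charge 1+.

The complex cation is given as 1+; its ligand charges sum to -1, so Zn = +2.
A 1:1 salt means the anion carries the equal and opposite charge, 1−.
Anion: ligand charges sum to -4; for the ion to be 1−, Al = +3.

diammine(glycinato)zinc(II) azidoisothiocyanatooxalatoaluminate(III)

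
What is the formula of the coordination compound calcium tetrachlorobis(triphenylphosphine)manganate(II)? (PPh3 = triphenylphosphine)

Ca[MnCl4(PPh3)2]

Ligands: 2 triphenylphosphine (PPh3, neutral), 4 chloro (Cl, -1). Ligand charge sum = -4.
With Mn in oxidation state +2, the complex ion is [Mn...]^2−.
Charge balance with calcium (+2) requires 1 complex ion per 1 calcium.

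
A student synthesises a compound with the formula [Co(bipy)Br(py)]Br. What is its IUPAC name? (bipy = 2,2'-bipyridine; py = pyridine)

The 1 bromide counter-ion carries a total charge of -1, so each complex ion is 1+.
Ligand charges: 1×2,2'-bipyridine (neutral), 1×bromo (-1 each), 1×pyridine (neutral); total -1. So Co + (-1) = 1+, giving Co = +2.
Ligands are named alphabetically: bipyridine before bromo before pyridine.

(2,2'-bipyridine)bromo(pyridine)cobalt(II) bromide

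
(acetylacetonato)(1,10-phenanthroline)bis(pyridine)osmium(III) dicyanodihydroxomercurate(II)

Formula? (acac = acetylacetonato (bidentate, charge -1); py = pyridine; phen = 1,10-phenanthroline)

Cation [Os…]: ligand charges -1, Os(III) ⇒ ion charge 2+.
Anion [Hg…]: ligand charges -4, Hg(II) ⇒ ion charge 2−.

[Os(acac)(phen)(py)2][Hg(CN)2(OH)2]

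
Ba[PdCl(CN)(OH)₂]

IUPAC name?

barium chlorocyanodihydroxopalladate(II)

The 1 barium counter-ion carries a total charge of +2, so each complex ion is 2−.
Ligand charges: 1×cyano (-1 each), 2×hydroxo (-1 each), 1×chloro (-1 each); total -4. So Pd + (-4) = 2−, giving Pd = +2.
Ligands are named alphabetically: chloro before cyano before hydroxo.
The complex ion is anionic, so palladium takes the -ate form palladate(II).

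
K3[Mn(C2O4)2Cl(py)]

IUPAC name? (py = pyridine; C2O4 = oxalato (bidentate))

potassium chlorodioxalato(pyridine)manganate(II)

The 3 potassium counter-ions carry a total charge of +3, so each complex ion is 3−.
Ligand charges: 1×pyridine (neutral), 1×chloro (-1 each), 2×oxalato (-2 each); total -5. So Mn + (-5) = 3−, giving Mn = +2.
Ligands are named alphabetically: chloro before oxalato before pyridine.
The complex ion is anionic, so manganese takes the -ate form manganate(II).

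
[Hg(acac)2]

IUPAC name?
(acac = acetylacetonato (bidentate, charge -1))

There is no counter-ion, so the complex is neutral overall.
Ligand charges: 2×acetylacetonato (-1 each); total -2. So Hg + (-2) = 0, giving Hg = +2.

bis(acetylacetonato)mercury(II)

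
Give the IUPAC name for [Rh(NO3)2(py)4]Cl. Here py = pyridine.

dinitratotetrakis(pyridine)rhodium(III) chloride

The 1 chloride counter-ion carries a total charge of -1, so each complex ion is 1+.
Ligand charges: 2×nitrato (-1 each), 4×pyridine (neutral); total -2. So Rh + (-2) = 1+, giving Rh = +3.
Ligands are named alphabetically: nitrato before pyridine.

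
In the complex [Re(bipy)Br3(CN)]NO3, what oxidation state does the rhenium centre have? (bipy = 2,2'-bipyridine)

1 nitrate outside the brackets (-1 each) → the complex ion is 1+.
Ligand charges: 1×bipy neutral; 3×Br = -3; 1×CN = -1; sum -4.
Re + (-4) = 1+ ⇒ Re is +5.

+5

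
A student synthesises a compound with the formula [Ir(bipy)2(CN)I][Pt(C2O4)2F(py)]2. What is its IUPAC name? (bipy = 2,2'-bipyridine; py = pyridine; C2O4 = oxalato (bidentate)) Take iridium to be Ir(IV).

Both ions are complex: the cation is named first with the plain metal name, the anion second with the -ate form; each ion's ligands are alphabetised independently.
Ir is given as +4; the cation's ligand charges sum to -2, so the complex cation is 2+.
With 2 anions per cation, each anion must be 2/2 = 1−.
Anion: ligand charges sum to -5; for the ion to be 1−, Pt = +4.

bis(2,2'-bipyridine)cyanoiodoiridium(IV) fluorodioxalato(pyridine)platinate(IV)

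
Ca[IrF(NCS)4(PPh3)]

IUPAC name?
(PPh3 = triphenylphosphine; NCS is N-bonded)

calcium fluorotetraisothiocyanato(triphenylphosphine)iridate(III)

The 1 calcium counter-ion carries a total charge of +2, so each complex ion is 2−.
Ligand charges: 1×triphenylphosphine (neutral), 4×isothiocyanato (-1 each), 1×fluoro (-1 each); total -5. So Ir + (-5) = 2−, giving Ir = +3.
Ligands are named alphabetically: fluoro before isothiocyanato before triphenylphosphine.
The complex ion is anionic, so iridium takes the -ate form iridate(III).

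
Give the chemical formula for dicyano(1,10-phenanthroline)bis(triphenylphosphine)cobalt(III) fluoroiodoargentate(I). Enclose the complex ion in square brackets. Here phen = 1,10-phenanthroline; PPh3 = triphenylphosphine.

[Co(CN)2(phen)(PPh3)2][AgFI]

Cation [Co…]: ligand charges -2, Co(III) ⇒ ion charge 1+.
Anion [Ag…]: ligand charges -2, Ag(I) ⇒ ion charge 1−.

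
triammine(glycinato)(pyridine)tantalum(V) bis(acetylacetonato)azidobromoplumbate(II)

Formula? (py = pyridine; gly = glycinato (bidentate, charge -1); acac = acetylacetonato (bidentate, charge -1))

Cation [Ta…]: ligand charges -1, Ta(V) ⇒ ion charge 4+.
Anion [Pb…]: ligand charges -4, Pb(II) ⇒ ion charge 2−.

[Ta(gly)(NH3)3(py)][Pb(acac)2Br(N3)]2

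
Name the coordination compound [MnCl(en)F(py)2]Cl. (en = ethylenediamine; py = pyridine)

chloro(ethylenediamine)fluorobis(pyridine)manganese(III) chloride

The 1 chloride counter-ion carries a total charge of -1, so each complex ion is 1+.
Ligand charges: 1×ethylenediamine (neutral), 1×fluoro (-1 each), 2×pyridine (neutral), 1×chloro (-1 each); total -2. So Mn + (-2) = 1+, giving Mn = +3.
Ligands are named alphabetically: chloro before ethylenediamine before fluoro before pyridine.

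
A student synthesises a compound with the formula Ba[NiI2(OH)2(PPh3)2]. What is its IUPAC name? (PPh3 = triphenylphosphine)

barium dihydroxodiiodobis(triphenylphosphine)nickelate(II)

The 1 barium counter-ion carries a total charge of +2, so each complex ion is 2−.
Ligand charges: 2×hydroxo (-1 each), 2×triphenylphosphine (neutral), 2×iodo (-1 each); total -4. So Ni + (-4) = 2−, giving Ni = +2.
Ligands are named alphabetically: hydroxo before iodo before triphenylphosphine.
The complex ion is anionic, so nickel takes the -ate form nickelate(II).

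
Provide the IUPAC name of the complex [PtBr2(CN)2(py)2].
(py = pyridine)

There is no counter-ion, so the complex is neutral overall.
Ligand charges: 2×bromo (-1 each), 2×pyridine (neutral), 2×cyano (-1 each); total -4. So Pt + (-4) = 0, giving Pt = +4.
Ligands are named alphabetically: bromo before cyano before pyridine.

dibromodicyanobis(pyridine)platinum(IV)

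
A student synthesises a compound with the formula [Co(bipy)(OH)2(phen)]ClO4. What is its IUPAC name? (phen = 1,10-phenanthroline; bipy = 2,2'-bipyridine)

(2,2'-bipyridine)dihydroxo(1,10-phenanthroline)cobalt(III) perchlorate

The 1 perchlorate counter-ion carries a total charge of -1, so each complex ion is 1+.
Ligand charges: 1×1,10-phenanthroline (neutral), 1×2,2'-bipyridine (neutral), 2×hydroxo (-1 each); total -2. So Co + (-2) = 1+, giving Co = +3.
Ligands are named alphabetically: bipyridine before hydroxo before phenanthroline.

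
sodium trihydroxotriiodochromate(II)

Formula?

Na4[CrI3(OH)3]

Ligands: 3 hydroxo (OH, -1), 3 iodo (I, -1). Ligand charge sum = -6.
With Cr in oxidation state +2, the complex ion is [Cr...]^4−.
Charge balance with sodium (+1) requires 1 complex ion per 4 sodium.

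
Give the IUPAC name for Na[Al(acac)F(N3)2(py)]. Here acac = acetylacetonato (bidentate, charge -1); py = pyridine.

The 1 sodium counter-ion carries a total charge of +1, so each complex ion is 1−.
Ligand charges: 1×acetylacetonato (-1 each), 1×fluoro (-1 each), 2×azido (-1 each), 1×pyridine (neutral); total -4. So Al + (-4) = 1−, giving Al = +3.
The complex ion is anionic, so aluminium takes the -ate form aluminate(III).

sodium (acetylacetonato)diazidofluoro(pyridine)aluminate(III)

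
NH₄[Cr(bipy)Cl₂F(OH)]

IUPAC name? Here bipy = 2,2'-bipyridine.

The 1 ammonium counter-ion carries a total charge of +1, so each complex ion is 1−.
Ligand charges: 1×2,2'-bipyridine (neutral), 2×chloro (-1 each), 1×hydroxo (-1 each), 1×fluoro (-1 each); total -4. So Cr + (-4) = 1−, giving Cr = +3.
Ligands are named alphabetically: bipyridine before chloro before fluoro before hydroxo.
The complex ion is anionic, so chromium takes the -ate form chromate(III).

ammonium (2,2'-bipyridine)dichlorofluorohydroxochromate(III)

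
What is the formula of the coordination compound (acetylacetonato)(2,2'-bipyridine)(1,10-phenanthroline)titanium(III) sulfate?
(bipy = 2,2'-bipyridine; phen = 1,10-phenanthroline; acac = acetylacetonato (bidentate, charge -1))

Ligands: 1 2,2'-bipyridine (bipy, neutral), 1 1,10-phenanthroline (phen, neutral), 1 acetylacetonato (acac, -1). Ligand charge sum = -1.
With Ti in oxidation state +3, the complex ion is [Ti...]^2+.
Charge balance with sulfate (-2) requires 1 complex ion per 1 sulfate.

[Ti(acac)(bipy)(phen)]SO4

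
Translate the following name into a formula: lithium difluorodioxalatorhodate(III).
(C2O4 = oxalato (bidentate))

Ligands: 2 fluoro (F, -1), 2 oxalato (C2O4, -2). Ligand charge sum = -6.
Charge balance with lithium (+1) requires 1 complex ion per 3 lithium.

Li3[Rh(C2O4)2F2]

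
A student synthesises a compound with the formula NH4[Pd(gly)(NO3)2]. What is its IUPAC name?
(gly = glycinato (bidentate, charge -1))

ammonium (glycinato)dinitratopalladate(II)

The 1 ammonium counter-ion carries a total charge of +1, so each complex ion is 1−.
Ligand charges: 2×nitrato (-1 each), 1×glycinato (-1 each); total -3. So Pd + (-3) = 1−, giving Pd = +2.
Ligands are named alphabetically: glycinato before nitrato.
The complex ion is anionic, so palladium takes the -ate form palladate(II).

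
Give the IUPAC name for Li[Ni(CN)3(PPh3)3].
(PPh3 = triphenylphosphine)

lithium tricyanotris(triphenylphosphine)nickelate(II)

The 1 lithium counter-ion carries a total charge of +1, so each complex ion is 1−.
Ligand charges: 3×cyano (-1 each), 3×triphenylphosphine (neutral); total -3. So Ni + (-3) = 1−, giving Ni = +2.
Ligands are named alphabetically: cyano before triphenylphosphine.
The complex ion is anionic, so nickel takes the -ate form nickelate(II).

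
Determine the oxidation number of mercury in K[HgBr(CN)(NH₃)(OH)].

+2

1 potassium outside the brackets (+1 each) → the complex ion is 1−.
Ligand charges: 1×NH3 neutral; 1×OH = -1; 1×CN = -1; 1×Br = -1; sum -3.
Hg + (-3) = 1− ⇒ Hg is +2.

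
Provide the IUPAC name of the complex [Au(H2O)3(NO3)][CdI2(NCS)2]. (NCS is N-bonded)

triaquanitratogold(III) diiododiisothiocyanatocadmate(II)

Cadmium is always +2 in its complexes; the anion's ligand charges sum to -4, so the complex anion is 2−.
A 1:1 salt means the cation carries the equal and opposite charge, 2+.
Cation: ligand charges sum to -1; for the ion to be 2+, Au = +3.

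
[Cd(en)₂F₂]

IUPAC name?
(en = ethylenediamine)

There is no counter-ion, so the complex is neutral overall.
Ligand charges: 2×ethylenediamine (neutral), 2×fluoro (-1 each); total -2. So Cd + (-2) = 0, giving Cd = +2.
Ligands are named alphabetically: ethylenediamine before fluoro.

bis(ethylenediamine)difluorocadmium(II)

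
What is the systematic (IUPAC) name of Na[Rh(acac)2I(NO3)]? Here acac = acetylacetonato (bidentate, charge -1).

The 1 sodium counter-ion carries a total charge of +1, so each complex ion is 1−.
Ligand charges: 1×nitrato (-1 each), 2×acetylacetonato (-1 each), 1×iodo (-1 each); total -4. So Rh + (-4) = 1−, giving Rh = +3.
The complex ion is anionic, so rhodium takes the -ate form rhodate(III).

sodium bis(acetylacetonato)iodonitratorhodate(III)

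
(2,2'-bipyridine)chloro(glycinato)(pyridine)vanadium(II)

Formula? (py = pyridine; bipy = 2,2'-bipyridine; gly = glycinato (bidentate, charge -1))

Ligands: 1 pyridine (py, neutral), 1 2,2'-bipyridine (bipy, neutral), 1 glycinato (gly, -1), 1 chloro (Cl, -1). Ligand charge sum = -2.
With V in oxidation state +2, the complex ion is [V...].

[V(bipy)Cl(gly)(py)]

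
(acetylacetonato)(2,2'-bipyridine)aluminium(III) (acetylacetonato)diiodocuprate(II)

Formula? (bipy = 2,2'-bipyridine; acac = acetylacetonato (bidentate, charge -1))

[Al(acac)(bipy)][Cu(acac)I2]2

Cation [Al…]: ligand charges -1, Al(III) ⇒ ion charge 2+.
Anion [Cu…]: ligand charges -3, Cu(II) ⇒ ion charge 1−.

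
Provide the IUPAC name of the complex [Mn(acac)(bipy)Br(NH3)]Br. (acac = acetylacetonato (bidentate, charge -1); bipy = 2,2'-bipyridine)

(acetylacetonato)ammine(2,2'-bipyridine)bromomanganese(III) bromide

The 1 bromide counter-ion carries a total charge of -1, so each complex ion is 1+.
Ligand charges: 1×ammine (neutral), 1×acetylacetonato (-1 each), 1×bromo (-1 each), 1×2,2'-bipyridine (neutral); total -2. So Mn + (-2) = 1+, giving Mn = +3.
Ligands are named alphabetically: acetylacetonato before ammine before bipyridine before bromo.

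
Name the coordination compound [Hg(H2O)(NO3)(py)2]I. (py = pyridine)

aquanitratobis(pyridine)mercury(II) iodide

The 1 iodide counter-ion carries a total charge of -1, so each complex ion is 1+.
Ligand charges: 1×aqua (neutral), 1×nitrato (-1 each), 2×pyridine (neutral); total -1. So Hg + (-1) = 1+, giving Hg = +2.
Ligands are named alphabetically: aqua before nitrato before pyridine.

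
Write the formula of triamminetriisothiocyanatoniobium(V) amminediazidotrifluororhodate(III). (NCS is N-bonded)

[Nb(NCS)3(NH3)3][RhF3(N3)2(NH3)]

Cation [Nb…]: ligand charges -3, Nb(V) ⇒ ion charge 2+.
Anion [Rh…]: ligand charges -5, Rh(III) ⇒ ion charge 2−.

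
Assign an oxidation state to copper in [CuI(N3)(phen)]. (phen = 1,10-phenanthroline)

No counter-ion: the bracketed complex is neutral.
Ligand charges: 1×N3 = -1; 1×phen neutral; 1×I = -1; sum -2.
Cu + (-2) = 0 ⇒ Cu is +2.

+2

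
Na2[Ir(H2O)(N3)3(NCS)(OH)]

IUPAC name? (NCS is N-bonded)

sodium aquatriazidohydroxoisothiocyanatoiridate(III)

The 2 sodium counter-ions carry a total charge of +2, so each complex ion is 2−.
Ligand charges: 1×hydroxo (-1 each), 1×aqua (neutral), 1×isothiocyanato (-1 each), 3×azido (-1 each); total -5. So Ir + (-5) = 2−, giving Ir = +3.
The complex ion is anionic, so iridium takes the -ate form iridate(III).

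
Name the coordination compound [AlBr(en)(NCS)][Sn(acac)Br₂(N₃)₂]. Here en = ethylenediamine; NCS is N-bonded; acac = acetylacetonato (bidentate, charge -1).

Both ions are complex: the cation is named first with the plain metal name, the anion second with the -ate form; each ion's ligands are alphabetised independently.
Aluminium is always +3 in its complexes; the cation's ligand charges sum to -2, so the complex cation is 1+.
A 1:1 salt means the anion carries the equal and opposite charge, 1−.
Anion: ligand charges sum to -5; for the ion to be 1−, Sn = +4.

bromo(ethylenediamine)isothiocyanatoaluminium(III) (acetylacetonato)diazidodibromostannate(IV)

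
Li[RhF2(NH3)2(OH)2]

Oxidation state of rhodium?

+3

1 lithium outside the brackets (+1 each) → the complex ion is 1−.
Ligand charges: 2×OH = -2; 2×F = -2; 2×NH3 neutral; sum -4.
Rh + (-4) = 1− ⇒ Rh is +3.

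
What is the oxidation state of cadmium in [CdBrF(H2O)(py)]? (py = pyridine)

No counter-ion: the bracketed complex is neutral.
Ligand charges: 1×Br = -1; 1×H2O neutral; 1×py neutral; 1×F = -1; sum -2.
Cd + (-2) = 0 ⇒ Cd is +2.

+2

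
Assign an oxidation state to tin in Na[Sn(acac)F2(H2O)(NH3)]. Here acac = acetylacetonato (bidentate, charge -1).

+2

1 sodium outside the brackets (+1 each) → the complex ion is 1−.
Ligand charges: 1×acac = -1; 1×H2O neutral; 1×NH3 neutral; 2×F = -2; sum -3.
Sn + (-3) = 1− ⇒ Sn is +2.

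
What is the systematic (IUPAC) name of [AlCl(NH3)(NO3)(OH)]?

There is no counter-ion, so the complex is neutral overall.
Ligand charges: 1×ammine (neutral), 1×nitrato (-1 each), 1×chloro (-1 each), 1×hydroxo (-1 each); total -3. So Al + (-3) = 0, giving Al = +3.
Ligands are named alphabetically: ammine before chloro before hydroxo before nitrato.

amminechlorohydroxonitratoaluminium(III)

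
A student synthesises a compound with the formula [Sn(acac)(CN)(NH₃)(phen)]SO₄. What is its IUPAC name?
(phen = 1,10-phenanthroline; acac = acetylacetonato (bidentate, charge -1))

(acetylacetonato)amminecyano(1,10-phenanthroline)tin(IV) sulfate

The 1 sulfate counter-ion carries a total charge of -2, so each complex ion is 2+.
Ligand charges: 1×1,10-phenanthroline (neutral), 1×cyano (-1 each), 1×ammine (neutral), 1×acetylacetonato (-1 each); total -2. So Sn + (-2) = 2+, giving Sn = +4.
Ligands are named alphabetically: acetylacetonato before ammine before cyano before phenanthroline.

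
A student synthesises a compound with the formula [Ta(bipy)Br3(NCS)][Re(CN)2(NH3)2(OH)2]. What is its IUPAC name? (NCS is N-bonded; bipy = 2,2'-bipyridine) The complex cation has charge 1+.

(2,2'-bipyridine)tribromoisothiocyanatotantalum(V) diamminedicyanodihydroxorhenate(III)

Both ions are complex: the cation is named first with the plain metal name, the anion second with the -ate form; each ion's ligands are alphabetised independently.
The complex cation is given as 1+; its ligand charges sum to -4, so Ta = +5.
A 1:1 salt means the anion carries the equal and opposite charge, 1−.
Anion: ligand charges sum to -4; for the ion to be 1−, Re = +3.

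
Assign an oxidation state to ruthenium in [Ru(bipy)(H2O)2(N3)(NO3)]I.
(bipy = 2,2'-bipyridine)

1 iodide outside the brackets (-1 each) → the complex ion is 1+.
Ligand charges: 1×N3 = -1; 1×bipy neutral; 2×H2O neutral; 1×NO3 = -1; sum -2.
Ru + (-2) = 1+ ⇒ Ru is +3.

+3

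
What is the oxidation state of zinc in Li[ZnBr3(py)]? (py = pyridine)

+2

1 lithium outside the brackets (+1 each) → the complex ion is 1−.
Ligand charges: 1×py neutral; 3×Br = -3; sum -3.
Zn + (-3) = 1− ⇒ Zn is +2.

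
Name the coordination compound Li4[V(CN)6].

lithium hexacyanovanadate(II)

The 4 lithium counter-ions carry a total charge of +4, so each complex ion is 4−.
Ligand charges: 6×cyano (-1 each); total -6. So V + (-6) = 4−, giving V = +2.
The complex ion is anionic, so vanadium takes the -ate form vanadate(II).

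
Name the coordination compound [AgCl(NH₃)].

There is no counter-ion, so the complex is neutral overall.
Ligand charges: 1×chloro (-1 each), 1×ammine (neutral); total -1. So Ag + (-1) = 0, giving Ag = +1.
Ligands are named alphabetically: ammine before chloro.

amminechlorosilver(I)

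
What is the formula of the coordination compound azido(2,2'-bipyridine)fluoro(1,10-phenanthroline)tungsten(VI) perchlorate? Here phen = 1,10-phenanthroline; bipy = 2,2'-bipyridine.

[W(bipy)F(N3)(phen)](ClO4)4

Ligands: 1 1,10-phenanthroline (phen, neutral), 1 azido (N3, -1), 1 fluoro (F, -1), 1 2,2'-bipyridine (bipy, neutral). Ligand charge sum = -2.
With W in oxidation state +6, the complex ion is [W...]^4+.
Charge balance with perchlorate (-1) requires 1 complex ion per 4 perchlorate.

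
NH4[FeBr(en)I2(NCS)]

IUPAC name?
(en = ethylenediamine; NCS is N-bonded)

ammonium bromo(ethylenediamine)diiodoisothiocyanatoferrate(III)

The 1 ammonium counter-ion carries a total charge of +1, so each complex ion is 1−.
Ligand charges: 2×iodo (-1 each), 1×bromo (-1 each), 1×ethylenediamine (neutral), 1×isothiocyanato (-1 each); total -4. So Fe + (-4) = 1−, giving Fe = +3.
Ligands are named alphabetically: bromo before ethylenediamine before iodo before isothiocyanato.
The complex ion is anionic, so iron takes the -ate form ferrate(III).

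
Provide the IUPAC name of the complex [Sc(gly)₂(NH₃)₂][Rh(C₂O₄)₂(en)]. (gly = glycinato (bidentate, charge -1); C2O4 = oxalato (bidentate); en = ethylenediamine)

Both ions are complex: the cation is named first with the plain metal name, the anion second with the -ate form; each ion's ligands are alphabetised independently.
Scandium is always +3 in its complexes; the cation's ligand charges sum to -2, so the complex cation is 1+.
A 1:1 salt means the anion carries the equal and opposite charge, 1−.
Anion: ligand charges sum to -4; for the ion to be 1−, Rh = +3.

diamminebis(glycinato)scandium(III) (ethylenediamine)dioxalatorhodate(III)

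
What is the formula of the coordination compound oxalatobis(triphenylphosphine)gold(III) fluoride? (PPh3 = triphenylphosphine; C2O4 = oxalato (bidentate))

Ligands: 2 triphenylphosphine (PPh3, neutral), 1 oxalato (C2O4, -2). Ligand charge sum = -2.
Charge balance with fluoride (-1) requires 1 complex ion per 1 fluoride.

[Au(C2O4)(PPh3)2]F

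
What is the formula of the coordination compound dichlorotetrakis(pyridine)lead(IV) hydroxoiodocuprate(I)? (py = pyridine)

Cation [Pb…]: ligand charges -2, Pb(IV) ⇒ ion charge 2+.
Anion [Cu…]: ligand charges -2, Cu(I) ⇒ ion charge 1−.
One 2+ cation requires 2 of the 1− anion.

[PbCl2(py)4][CuI(OH)]2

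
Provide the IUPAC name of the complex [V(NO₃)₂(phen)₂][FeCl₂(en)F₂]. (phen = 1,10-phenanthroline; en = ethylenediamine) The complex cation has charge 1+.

dinitratobis(1,10-phenanthroline)vanadium(III) dichloro(ethylenediamine)difluoroferrate(III)

The complex cation is given as 1+; its ligand charges sum to -2, so V = +3.
A 1:1 salt means the anion carries the equal and opposite charge, 1−.
Anion: ligand charges sum to -4; for the ion to be 1−, Fe = +3.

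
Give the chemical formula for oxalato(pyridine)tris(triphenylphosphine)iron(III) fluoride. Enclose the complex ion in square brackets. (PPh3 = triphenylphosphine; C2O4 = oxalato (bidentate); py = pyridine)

[Fe(C2O4)(PPh3)3(py)]F

Ligands: 3 triphenylphosphine (PPh3, neutral), 1 oxalato (C2O4, -2), 1 pyridine (py, neutral). Ligand charge sum = -2.
With Fe in oxidation state +3, the complex ion is [Fe...]^1+.
Charge balance with fluoride (-1) requires 1 complex ion per 1 fluoride.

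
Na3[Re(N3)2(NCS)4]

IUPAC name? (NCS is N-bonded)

The 3 sodium counter-ions carry a total charge of +3, so each complex ion is 3−.
Ligand charges: 4×isothiocyanato (-1 each), 2×azido (-1 each); total -6. So Re + (-6) = 3−, giving Re = +3.
The complex ion is anionic, so rhenium takes the -ate form rhenate(III).

sodium diazidotetraisothiocyanatorhenate(III)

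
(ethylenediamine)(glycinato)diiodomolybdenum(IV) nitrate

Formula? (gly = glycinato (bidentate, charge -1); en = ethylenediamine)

[Mo(en)(gly)I2]NO3

Ligands: 2 iodo (I, -1), 1 glycinato (gly, -1), 1 ethylenediamine (en, neutral). Ligand charge sum = -3.
With Mo in oxidation state +4, the complex ion is [Mo...]^1+.
Charge balance with nitrate (-1) requires 1 complex ion per 1 nitrate.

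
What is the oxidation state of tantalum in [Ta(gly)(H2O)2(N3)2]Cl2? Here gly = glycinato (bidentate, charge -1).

+5

2 chloride outside the brackets (-1 each) → the complex ion is 2+.
Ligand charges: 2×N3 = -2; 2×H2O neutral; 1×gly = -1; sum -3.
Ta + (-3) = 2+ ⇒ Ta is +5.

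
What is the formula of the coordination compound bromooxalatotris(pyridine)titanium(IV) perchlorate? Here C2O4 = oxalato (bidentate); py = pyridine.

[TiBr(C2O4)(py)3]ClO4

Ligands: 1 oxalato (C2O4, -2), 1 bromo (Br, -1), 3 pyridine (py, neutral). Ligand charge sum = -3.
Charge balance with perchlorate (-1) requires 1 complex ion per 1 perchlorate.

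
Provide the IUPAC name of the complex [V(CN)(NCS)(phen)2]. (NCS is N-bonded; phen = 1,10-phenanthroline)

There is no counter-ion, so the complex is neutral overall.
Ligand charges: 1×isothiocyanato (-1 each), 1×cyano (-1 each), 2×1,10-phenanthroline (neutral); total -2. So V + (-2) = 0, giving V = +2.
Ligands are named alphabetically: cyano before isothiocyanato before phenanthroline.

cyanoisothiocyanatobis(1,10-phenanthroline)vanadium(II)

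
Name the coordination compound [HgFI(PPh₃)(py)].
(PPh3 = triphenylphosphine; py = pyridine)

There is no counter-ion, so the complex is neutral overall.
Ligand charges: 1×iodo (-1 each), 1×triphenylphosphine (neutral), 1×pyridine (neutral), 1×fluoro (-1 each); total -2. So Hg + (-2) = 0, giving Hg = +2.
Ligands are named alphabetically: fluoro before iodo before pyridine before triphenylphosphine.

fluoroiodo(pyridine)(triphenylphosphine)mercury(II)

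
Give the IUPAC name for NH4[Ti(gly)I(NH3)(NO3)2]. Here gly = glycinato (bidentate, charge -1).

ammonium ammine(glycinato)iododinitratotitanate(III)

The 1 ammonium counter-ion carries a total charge of +1, so each complex ion is 1−.
Ligand charges: 2×nitrato (-1 each), 1×glycinato (-1 each), 1×iodo (-1 each), 1×ammine (neutral); total -4. So Ti + (-4) = 1−, giving Ti = +3.
Ligands are named alphabetically: ammine before glycinato before iodo before nitrato.
The complex ion is anionic, so titanium takes the -ate form titanate(III).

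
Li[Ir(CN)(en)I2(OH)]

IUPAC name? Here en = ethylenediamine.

lithium cyano(ethylenediamine)hydroxodiiodoiridate(III)

The 1 lithium counter-ion carries a total charge of +1, so each complex ion is 1−.
Ligand charges: 1×ethylenediamine (neutral), 1×hydroxo (-1 each), 1×cyano (-1 each), 2×iodo (-1 each); total -4. So Ir + (-4) = 1−, giving Ir = +3.
Ligands are named alphabetically: cyano before ethylenediamine before hydroxo before iodo.
The complex ion is anionic, so iridium takes the -ate form iridate(III).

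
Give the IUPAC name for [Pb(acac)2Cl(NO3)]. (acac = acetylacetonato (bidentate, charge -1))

bis(acetylacetonato)chloronitratolead(IV)

There is no counter-ion, so the complex is neutral overall.
Ligand charges: 1×nitrato (-1 each), 1×chloro (-1 each), 2×acetylacetonato (-1 each); total -4. So Pb + (-4) = 0, giving Pb = +4.
Ligands are named alphabetically: acetylacetonato before chloro before nitrato.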